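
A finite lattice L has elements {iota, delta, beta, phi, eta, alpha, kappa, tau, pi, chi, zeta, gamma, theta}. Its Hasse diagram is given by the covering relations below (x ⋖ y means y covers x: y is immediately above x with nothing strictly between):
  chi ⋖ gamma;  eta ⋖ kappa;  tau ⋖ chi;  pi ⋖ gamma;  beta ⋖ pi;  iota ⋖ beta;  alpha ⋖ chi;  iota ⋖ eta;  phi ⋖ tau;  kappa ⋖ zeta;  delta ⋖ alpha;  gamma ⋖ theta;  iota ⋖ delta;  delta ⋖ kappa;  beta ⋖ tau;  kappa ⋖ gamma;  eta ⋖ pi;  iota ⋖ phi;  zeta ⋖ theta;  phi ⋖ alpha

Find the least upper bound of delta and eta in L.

kappa

Common upper bounds of {delta, eta}: gamma, kappa, theta, zeta.
The least among these is kappa.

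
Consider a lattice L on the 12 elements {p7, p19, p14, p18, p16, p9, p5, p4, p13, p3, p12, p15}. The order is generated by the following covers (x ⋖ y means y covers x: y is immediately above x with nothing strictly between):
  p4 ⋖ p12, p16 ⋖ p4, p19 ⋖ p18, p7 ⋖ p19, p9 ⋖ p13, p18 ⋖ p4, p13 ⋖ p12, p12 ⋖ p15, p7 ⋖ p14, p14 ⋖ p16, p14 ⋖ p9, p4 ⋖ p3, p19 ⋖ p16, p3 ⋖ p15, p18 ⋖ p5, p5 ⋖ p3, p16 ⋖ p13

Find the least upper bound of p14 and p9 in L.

Common upper bounds of {p14, p9}: p12, p13, p15, p9.
The least among these is p9.

p9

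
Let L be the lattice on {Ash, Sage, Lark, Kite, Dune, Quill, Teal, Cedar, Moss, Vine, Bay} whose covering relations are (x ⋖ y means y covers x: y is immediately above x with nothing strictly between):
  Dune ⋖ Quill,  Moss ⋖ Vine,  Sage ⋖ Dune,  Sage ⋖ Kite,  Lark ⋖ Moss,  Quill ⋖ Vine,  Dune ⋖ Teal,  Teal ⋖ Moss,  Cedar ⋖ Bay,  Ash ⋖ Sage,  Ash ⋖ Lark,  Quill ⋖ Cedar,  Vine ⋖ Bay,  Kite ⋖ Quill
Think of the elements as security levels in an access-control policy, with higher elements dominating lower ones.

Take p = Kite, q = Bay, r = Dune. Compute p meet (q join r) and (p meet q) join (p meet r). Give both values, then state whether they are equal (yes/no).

q join r = Bay, so p meet (q join r) = Kite meet Bay = Kite.
p meet q = Kite and p meet r = Sage, so (p meet q) join (p meet r) = Kite join Sage = Kite.
Equal: yes.

Kite; Kite; yes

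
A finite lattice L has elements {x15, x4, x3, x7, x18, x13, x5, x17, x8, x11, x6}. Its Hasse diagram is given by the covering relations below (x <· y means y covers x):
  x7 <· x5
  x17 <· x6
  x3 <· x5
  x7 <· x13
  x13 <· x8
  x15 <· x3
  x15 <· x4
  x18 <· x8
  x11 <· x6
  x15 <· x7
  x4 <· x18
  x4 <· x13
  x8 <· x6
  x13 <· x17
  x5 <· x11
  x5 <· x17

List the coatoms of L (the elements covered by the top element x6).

x11, x17, x8

The coatoms are exactly the elements covered by x6: x11, x17, x8.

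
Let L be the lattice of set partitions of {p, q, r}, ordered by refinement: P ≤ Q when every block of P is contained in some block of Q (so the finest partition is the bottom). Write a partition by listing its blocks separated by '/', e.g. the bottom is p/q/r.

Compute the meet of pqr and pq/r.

pq/r

The meet (common refinement) of pqr and pq/r intersects blocks pairwise, giving pq/r.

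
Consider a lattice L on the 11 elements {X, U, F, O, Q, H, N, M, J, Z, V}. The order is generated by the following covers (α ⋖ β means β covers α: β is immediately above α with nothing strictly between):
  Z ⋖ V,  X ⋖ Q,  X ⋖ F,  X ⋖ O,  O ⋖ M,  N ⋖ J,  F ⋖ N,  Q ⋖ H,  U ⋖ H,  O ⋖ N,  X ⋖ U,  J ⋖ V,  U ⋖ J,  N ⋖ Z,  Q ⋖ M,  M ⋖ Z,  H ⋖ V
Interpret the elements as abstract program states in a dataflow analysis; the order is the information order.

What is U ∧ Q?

X

Common lower bounds of {U, Q}: X.
The greatest among these is X.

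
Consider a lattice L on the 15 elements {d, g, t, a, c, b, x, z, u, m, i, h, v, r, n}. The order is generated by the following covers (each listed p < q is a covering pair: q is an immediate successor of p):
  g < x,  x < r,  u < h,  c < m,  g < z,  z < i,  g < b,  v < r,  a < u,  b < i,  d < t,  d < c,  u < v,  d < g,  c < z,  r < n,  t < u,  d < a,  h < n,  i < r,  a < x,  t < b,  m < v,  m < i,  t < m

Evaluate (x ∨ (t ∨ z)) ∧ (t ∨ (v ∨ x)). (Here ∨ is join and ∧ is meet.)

r

t ∨ z = i
x ∨ i = r
v ∨ x = r
t ∨ r = r
r ∧ r = r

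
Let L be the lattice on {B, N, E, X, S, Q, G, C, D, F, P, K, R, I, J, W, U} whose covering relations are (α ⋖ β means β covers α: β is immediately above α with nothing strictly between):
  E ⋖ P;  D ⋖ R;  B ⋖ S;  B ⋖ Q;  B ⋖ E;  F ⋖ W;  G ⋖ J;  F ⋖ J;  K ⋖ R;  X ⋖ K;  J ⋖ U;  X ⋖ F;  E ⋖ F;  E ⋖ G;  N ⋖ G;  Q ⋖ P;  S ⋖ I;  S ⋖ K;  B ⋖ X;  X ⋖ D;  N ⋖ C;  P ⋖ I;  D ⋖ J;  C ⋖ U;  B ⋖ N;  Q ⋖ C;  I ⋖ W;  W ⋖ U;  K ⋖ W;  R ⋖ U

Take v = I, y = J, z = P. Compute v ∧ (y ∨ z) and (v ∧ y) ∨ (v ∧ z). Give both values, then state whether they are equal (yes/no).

y ∨ z = U, so v ∧ (y ∨ z) = I ∧ U = I.
v ∧ y = E and v ∧ z = P, so (v ∧ y) ∨ (v ∧ z) = E ∨ P = P.
Equal: no.

I; P; no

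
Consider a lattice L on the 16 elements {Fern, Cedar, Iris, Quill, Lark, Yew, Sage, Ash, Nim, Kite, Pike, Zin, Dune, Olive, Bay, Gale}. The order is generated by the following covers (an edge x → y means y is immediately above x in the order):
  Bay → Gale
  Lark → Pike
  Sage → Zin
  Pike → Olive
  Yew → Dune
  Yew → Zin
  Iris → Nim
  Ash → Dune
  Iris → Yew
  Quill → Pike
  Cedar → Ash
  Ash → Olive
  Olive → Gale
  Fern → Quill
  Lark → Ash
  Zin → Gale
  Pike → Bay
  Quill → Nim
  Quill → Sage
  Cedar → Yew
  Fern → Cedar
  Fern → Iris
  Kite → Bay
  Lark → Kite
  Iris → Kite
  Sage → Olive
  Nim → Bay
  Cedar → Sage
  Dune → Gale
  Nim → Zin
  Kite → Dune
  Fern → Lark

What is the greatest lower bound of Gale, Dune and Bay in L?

Common lower bounds of {Gale, Dune, Bay}: Fern, Iris, Kite, Lark.
The greatest among these is Kite.

Kite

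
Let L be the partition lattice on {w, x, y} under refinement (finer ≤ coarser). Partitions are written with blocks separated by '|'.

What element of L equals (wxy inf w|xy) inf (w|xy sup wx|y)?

w|xy

wxy ∧ w|xy = w|xy
w|xy ∨ wx|y = wxy
w|xy ∧ wxy = w|xy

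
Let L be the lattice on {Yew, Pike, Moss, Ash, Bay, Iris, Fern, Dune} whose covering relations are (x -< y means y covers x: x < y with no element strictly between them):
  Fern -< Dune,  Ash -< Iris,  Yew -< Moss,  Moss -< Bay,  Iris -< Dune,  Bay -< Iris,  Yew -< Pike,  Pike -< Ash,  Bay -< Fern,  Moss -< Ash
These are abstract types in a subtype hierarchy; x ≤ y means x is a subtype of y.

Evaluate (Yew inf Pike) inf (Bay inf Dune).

Yew ∧ Pike = Yew
Bay ∧ Dune = Bay
Yew ∧ Bay = Yew

Yew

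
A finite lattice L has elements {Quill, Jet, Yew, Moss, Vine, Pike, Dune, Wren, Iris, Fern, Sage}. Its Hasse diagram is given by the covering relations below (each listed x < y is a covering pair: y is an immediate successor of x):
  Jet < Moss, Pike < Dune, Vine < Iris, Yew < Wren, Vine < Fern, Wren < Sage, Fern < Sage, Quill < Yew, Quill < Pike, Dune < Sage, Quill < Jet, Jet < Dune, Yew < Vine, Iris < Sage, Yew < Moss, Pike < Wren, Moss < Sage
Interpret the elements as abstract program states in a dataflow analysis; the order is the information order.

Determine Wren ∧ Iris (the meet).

Common lower bounds of {Wren, Iris}: Quill, Yew.
The greatest among these is Yew.

Yew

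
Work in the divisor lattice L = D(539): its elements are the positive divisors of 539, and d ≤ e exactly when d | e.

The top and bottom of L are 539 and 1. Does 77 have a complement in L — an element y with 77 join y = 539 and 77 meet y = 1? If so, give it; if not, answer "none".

none

For every candidate y, either 77 ∨ y ≠ 539 or 77 ∧ y ≠ 1; no complement exists.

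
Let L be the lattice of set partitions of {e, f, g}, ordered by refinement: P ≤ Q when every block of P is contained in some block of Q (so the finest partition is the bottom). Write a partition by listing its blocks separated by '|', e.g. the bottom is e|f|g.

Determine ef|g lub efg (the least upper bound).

efg

Common upper bounds of {ef|g, efg}: efg.
The least among these is efg.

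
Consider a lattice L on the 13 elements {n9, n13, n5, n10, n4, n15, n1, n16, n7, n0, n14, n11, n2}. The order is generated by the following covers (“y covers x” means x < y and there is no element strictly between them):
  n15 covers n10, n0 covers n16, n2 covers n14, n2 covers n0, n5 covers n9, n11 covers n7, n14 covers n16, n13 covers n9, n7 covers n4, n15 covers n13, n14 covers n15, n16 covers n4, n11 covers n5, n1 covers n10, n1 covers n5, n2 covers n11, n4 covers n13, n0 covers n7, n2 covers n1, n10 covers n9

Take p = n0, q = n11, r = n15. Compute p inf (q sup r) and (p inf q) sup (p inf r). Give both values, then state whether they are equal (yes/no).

q sup r = n2, so p inf (q sup r) = n0 inf n2 = n0.
p inf q = n7 and p inf r = n13, so (p inf q) sup (p inf r) = n7 sup n13 = n7.
Equal: no.

n0; n7; no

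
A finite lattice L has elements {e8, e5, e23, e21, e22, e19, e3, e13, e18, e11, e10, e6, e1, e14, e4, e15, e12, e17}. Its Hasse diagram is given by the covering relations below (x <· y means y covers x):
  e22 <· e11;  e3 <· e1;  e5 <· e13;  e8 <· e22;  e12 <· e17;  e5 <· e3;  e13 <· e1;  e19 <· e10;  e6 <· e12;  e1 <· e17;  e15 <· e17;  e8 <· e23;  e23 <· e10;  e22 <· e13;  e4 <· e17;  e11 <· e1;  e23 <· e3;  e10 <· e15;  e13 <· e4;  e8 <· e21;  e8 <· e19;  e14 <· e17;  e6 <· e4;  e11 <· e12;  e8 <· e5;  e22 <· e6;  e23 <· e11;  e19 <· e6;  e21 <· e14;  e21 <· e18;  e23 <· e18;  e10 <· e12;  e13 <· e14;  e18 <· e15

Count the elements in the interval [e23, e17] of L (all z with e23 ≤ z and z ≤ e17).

The interval [e23, e17] = {e1, e10, e11, e12, e15, e17, e18, e23, e3}, which has 9 elements.

9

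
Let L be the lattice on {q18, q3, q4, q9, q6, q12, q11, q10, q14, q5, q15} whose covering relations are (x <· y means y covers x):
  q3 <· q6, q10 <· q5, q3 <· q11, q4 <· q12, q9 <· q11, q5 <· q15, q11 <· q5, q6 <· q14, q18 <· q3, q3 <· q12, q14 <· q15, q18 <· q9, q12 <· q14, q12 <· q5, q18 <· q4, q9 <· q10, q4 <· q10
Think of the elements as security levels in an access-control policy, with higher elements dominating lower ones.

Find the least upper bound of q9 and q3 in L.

Common upper bounds of {q9, q3}: q11, q15, q5.
The least among these is q11.

q11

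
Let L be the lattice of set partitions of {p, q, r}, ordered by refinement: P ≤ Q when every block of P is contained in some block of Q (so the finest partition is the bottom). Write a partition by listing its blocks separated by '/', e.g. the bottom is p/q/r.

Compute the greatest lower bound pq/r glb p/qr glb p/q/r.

p/q/r

Common lower bounds of {pq/r, p/qr, p/q/r}: p/q/r.
The greatest among these is p/q/r.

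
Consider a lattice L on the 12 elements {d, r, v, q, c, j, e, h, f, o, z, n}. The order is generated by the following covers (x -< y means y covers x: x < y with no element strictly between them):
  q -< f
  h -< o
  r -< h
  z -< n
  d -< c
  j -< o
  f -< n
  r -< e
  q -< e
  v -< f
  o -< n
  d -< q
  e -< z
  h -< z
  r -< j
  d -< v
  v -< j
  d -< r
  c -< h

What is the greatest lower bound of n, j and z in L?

r

Common lower bounds of {n, j, z}: d, r.
The greatest among these is r.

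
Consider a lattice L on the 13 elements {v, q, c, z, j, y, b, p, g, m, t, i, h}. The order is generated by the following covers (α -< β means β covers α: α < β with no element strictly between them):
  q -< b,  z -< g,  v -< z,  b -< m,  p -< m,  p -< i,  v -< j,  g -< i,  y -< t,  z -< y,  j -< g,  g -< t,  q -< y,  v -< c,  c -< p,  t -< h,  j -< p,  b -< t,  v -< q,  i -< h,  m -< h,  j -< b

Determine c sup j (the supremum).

p

Common upper bounds of {c, j}: h, i, m, p.
The least among these is p.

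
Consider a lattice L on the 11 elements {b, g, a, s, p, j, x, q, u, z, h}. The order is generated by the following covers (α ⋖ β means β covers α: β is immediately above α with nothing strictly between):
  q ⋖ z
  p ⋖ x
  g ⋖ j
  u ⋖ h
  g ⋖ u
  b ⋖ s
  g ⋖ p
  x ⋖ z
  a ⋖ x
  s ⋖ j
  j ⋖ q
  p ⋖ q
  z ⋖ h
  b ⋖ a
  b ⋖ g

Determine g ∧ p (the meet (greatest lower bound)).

g

Common lower bounds of {g, p}: b, g.
The greatest among these is g.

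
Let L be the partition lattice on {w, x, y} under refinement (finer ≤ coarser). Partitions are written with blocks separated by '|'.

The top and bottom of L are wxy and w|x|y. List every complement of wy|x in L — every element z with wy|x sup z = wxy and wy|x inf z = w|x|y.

Need z with wy|x ∨ z = wxy and wy|x ∧ z = w|x|y.
Checking each element gives: wx|y, w|xy.

wx|y, w|xy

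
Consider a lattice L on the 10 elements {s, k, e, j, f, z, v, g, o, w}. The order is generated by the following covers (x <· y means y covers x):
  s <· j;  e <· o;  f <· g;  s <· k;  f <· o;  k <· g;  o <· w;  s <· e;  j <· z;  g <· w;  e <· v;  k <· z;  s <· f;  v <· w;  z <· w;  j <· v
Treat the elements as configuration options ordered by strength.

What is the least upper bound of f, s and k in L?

g

Common upper bounds of {f, s, k}: g, w.
The least among these is g.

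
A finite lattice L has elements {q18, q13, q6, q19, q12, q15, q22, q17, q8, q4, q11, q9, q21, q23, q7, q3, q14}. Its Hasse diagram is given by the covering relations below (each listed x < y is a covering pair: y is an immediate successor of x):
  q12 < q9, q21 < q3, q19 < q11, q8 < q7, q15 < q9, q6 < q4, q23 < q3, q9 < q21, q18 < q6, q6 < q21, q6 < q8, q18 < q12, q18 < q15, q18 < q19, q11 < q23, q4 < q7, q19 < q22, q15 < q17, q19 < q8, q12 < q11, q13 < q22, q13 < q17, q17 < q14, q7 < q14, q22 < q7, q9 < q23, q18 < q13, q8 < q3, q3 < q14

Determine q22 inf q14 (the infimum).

q22

Common lower bounds of {q22, q14}: q13, q18, q19, q22.
The greatest among these is q22.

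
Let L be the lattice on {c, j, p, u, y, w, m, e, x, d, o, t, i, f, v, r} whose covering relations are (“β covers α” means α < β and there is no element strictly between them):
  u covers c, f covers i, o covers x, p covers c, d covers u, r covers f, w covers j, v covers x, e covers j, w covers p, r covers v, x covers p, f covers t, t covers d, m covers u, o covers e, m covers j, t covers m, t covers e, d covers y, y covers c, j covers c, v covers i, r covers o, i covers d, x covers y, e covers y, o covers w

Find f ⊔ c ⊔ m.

Common upper bounds of {f, c, m}: f, r.
The least among these is f.

f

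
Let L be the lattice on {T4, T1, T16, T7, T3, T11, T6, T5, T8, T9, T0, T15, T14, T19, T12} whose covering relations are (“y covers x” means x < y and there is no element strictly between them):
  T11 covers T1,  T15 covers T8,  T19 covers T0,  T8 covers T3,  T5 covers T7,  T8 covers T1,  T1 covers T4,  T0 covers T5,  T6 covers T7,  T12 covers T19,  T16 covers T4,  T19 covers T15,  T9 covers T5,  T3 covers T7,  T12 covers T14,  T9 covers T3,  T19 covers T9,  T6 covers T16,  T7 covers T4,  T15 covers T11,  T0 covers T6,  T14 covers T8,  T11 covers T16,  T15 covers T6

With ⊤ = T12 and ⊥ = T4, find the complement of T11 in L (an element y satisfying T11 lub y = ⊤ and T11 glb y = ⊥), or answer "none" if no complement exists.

For every candidate y, either T11 ∨ y ≠ T12 or T11 ∧ y ≠ T4; no complement exists.

none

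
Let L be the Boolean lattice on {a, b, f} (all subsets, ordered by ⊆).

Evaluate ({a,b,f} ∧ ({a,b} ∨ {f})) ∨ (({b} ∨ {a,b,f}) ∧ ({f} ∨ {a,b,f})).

{a,b,f}

{a,b} ∨ {f} = {a,b,f}
{a,b,f} ∧ {a,b,f} = {a,b,f}
{b} ∨ {a,b,f} = {a,b,f}
{f} ∨ {a,b,f} = {a,b,f}
{a,b,f} ∧ {a,b,f} = {a,b,f}
{a,b,f} ∨ {a,b,f} = {a,b,f}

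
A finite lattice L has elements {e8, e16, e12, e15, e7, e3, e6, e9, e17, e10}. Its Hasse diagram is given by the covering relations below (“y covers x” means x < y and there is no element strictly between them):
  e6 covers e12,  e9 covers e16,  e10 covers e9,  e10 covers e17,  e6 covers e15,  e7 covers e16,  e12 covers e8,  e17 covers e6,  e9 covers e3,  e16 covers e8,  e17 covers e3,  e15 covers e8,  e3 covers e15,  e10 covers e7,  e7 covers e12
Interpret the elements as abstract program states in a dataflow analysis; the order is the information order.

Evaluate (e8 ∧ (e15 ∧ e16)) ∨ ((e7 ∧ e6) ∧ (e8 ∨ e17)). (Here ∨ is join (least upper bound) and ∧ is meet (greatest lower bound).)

e15 ∧ e16 = e8
e8 ∧ e8 = e8
e7 ∧ e6 = e12
e8 ∨ e17 = e17
e12 ∧ e17 = e12
e8 ∨ e12 = e12

e12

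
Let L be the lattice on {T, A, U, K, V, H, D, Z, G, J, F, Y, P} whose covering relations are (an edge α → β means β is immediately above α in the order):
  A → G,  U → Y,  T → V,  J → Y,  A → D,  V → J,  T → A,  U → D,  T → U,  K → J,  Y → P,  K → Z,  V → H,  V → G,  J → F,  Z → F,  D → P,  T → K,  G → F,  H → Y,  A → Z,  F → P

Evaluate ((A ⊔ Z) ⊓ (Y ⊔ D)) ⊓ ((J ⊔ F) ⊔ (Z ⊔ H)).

A ∨ Z = Z
Y ∨ D = P
Z ∧ P = Z
J ∨ F = F
Z ∨ H = P
F ∨ P = P
Z ∧ P = Z

Z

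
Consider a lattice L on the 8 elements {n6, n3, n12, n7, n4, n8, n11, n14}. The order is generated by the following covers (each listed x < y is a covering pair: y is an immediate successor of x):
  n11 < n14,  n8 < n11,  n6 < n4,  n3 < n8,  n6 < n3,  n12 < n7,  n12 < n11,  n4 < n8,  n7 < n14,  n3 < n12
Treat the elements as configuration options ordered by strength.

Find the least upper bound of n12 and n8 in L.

n11

Common upper bounds of {n12, n8}: n11, n14.
The least among these is n11.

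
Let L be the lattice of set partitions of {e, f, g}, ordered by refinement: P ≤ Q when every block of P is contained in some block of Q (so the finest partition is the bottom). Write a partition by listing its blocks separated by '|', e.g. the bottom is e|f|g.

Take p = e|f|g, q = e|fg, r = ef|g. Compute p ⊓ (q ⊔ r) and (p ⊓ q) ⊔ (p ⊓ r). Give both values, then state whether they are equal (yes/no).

e|f|g; e|f|g; yes

q ⊔ r = efg, so p ⊓ (q ⊔ r) = e|f|g ⊓ efg = e|f|g.
p ⊓ q = e|f|g and p ⊓ r = e|f|g, so (p ⊓ q) ⊔ (p ⊓ r) = e|f|g ⊔ e|f|g = e|f|g.
Equal: yes.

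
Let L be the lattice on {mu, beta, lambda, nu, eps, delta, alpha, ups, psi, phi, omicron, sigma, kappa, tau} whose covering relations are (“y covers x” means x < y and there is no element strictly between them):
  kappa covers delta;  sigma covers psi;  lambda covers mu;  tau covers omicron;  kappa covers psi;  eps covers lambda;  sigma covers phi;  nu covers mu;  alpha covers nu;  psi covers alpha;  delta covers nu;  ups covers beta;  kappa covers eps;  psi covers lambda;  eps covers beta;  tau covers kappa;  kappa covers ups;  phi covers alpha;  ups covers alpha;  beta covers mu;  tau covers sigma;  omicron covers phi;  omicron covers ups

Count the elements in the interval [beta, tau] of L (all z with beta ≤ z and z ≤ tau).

6

The interval [beta, tau] = {beta, eps, kappa, omicron, tau, ups}, which has 6 elements.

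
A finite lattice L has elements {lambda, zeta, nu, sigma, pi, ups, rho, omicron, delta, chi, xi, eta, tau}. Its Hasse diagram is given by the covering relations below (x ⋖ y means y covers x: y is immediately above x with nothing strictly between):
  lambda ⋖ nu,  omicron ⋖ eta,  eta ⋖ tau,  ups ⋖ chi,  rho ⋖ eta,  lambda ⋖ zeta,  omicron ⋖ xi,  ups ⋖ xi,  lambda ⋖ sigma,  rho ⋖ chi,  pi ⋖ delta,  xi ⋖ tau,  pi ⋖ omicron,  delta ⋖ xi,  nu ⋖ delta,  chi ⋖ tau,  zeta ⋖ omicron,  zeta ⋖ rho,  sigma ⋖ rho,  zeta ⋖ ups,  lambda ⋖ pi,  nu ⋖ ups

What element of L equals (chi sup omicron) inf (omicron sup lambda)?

omicron

chi ∨ omicron = tau
omicron ∨ lambda = omicron
tau ∧ omicron = omicron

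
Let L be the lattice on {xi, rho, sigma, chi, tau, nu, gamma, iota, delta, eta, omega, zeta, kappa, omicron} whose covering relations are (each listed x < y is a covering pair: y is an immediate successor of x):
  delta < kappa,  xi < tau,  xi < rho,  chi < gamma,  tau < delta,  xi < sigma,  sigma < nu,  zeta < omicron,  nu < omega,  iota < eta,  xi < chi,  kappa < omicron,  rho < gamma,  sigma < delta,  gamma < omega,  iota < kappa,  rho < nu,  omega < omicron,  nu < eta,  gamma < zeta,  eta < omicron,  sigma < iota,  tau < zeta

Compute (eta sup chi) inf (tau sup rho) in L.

zeta

eta ∨ chi = omicron
tau ∨ rho = zeta
omicron ∧ zeta = zeta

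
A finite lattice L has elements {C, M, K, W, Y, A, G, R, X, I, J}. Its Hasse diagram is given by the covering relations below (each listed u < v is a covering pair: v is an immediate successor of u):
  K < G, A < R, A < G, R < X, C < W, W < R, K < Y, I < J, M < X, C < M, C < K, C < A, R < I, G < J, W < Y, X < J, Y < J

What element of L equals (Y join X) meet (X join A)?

X

Y ∨ X = J
X ∨ A = X
J ∧ X = X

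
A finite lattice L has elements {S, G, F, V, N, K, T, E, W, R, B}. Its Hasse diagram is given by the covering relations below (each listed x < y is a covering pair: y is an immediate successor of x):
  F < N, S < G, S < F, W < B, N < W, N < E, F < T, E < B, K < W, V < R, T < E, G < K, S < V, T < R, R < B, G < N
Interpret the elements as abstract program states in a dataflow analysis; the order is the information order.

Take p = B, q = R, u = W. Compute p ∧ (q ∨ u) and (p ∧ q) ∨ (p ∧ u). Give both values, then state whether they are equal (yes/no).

q ∨ u = B, so p ∧ (q ∨ u) = B ∧ B = B.
p ∧ q = R and p ∧ u = W, so (p ∧ q) ∨ (p ∧ u) = R ∨ W = B.
Equal: yes.

B; B; yes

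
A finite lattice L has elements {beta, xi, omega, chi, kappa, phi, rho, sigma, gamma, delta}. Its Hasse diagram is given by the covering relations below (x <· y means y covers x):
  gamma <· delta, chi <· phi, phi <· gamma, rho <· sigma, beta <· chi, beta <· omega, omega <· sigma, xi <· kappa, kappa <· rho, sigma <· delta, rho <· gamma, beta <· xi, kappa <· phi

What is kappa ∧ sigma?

kappa

Common lower bounds of {kappa, sigma}: beta, kappa, xi.
The greatest among these is kappa.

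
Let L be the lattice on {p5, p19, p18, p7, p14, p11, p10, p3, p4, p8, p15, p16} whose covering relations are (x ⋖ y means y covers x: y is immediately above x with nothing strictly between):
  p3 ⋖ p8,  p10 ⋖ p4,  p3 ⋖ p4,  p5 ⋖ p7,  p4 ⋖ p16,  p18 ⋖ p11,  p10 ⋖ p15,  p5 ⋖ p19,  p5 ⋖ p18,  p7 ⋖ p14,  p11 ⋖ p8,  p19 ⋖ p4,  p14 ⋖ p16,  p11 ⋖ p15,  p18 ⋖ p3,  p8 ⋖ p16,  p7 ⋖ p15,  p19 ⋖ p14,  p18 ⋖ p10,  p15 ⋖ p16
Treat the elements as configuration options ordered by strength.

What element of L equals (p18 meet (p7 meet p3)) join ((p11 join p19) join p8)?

p16

p7 ∧ p3 = p5
p18 ∧ p5 = p5
p11 ∨ p19 = p16
p16 ∨ p8 = p16
p5 ∨ p16 = p16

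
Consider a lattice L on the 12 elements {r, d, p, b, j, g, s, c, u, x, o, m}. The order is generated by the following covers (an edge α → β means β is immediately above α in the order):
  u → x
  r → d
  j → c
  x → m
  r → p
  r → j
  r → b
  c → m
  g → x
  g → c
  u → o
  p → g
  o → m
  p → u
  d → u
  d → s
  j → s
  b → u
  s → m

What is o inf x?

u

Common lower bounds of {o, x}: b, d, p, r, u.
The greatest among these is u.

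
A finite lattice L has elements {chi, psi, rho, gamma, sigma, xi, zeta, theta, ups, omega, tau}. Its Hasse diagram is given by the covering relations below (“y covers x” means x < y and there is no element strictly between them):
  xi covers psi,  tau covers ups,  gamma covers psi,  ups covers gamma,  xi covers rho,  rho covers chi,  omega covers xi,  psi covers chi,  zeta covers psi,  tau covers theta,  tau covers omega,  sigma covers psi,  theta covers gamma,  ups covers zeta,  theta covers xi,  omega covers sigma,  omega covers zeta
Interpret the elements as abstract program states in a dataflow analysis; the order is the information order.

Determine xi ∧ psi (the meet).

psi

Common lower bounds of {xi, psi}: chi, psi.
The greatest among these is psi.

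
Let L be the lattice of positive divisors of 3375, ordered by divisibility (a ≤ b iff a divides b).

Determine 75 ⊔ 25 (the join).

Common upper bounds of {75, 25}: 1125, 225, 3375, 375, 675, 75.
The least among these is 75.

75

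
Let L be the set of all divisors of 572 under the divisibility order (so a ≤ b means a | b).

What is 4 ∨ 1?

4

Common upper bounds of {4, 1}: 4, 44, 52, 572.
The least among these is 4.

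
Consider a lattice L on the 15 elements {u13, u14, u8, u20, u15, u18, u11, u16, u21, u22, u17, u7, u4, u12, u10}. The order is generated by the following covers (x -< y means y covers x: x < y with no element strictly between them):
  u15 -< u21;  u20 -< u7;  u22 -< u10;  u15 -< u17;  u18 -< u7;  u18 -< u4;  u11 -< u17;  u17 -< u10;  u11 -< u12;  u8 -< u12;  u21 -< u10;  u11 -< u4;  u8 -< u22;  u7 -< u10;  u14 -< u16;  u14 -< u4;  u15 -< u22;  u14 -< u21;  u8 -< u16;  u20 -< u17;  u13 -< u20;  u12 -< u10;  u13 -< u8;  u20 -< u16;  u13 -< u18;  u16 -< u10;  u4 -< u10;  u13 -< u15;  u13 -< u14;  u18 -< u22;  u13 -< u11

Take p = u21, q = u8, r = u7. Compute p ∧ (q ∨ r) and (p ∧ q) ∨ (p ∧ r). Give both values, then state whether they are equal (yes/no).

u21; u13; no

q ∨ r = u10, so p ∧ (q ∨ r) = u21 ∧ u10 = u21.
p ∧ q = u13 and p ∧ r = u13, so (p ∧ q) ∨ (p ∧ r) = u13 ∨ u13 = u13.
Equal: no.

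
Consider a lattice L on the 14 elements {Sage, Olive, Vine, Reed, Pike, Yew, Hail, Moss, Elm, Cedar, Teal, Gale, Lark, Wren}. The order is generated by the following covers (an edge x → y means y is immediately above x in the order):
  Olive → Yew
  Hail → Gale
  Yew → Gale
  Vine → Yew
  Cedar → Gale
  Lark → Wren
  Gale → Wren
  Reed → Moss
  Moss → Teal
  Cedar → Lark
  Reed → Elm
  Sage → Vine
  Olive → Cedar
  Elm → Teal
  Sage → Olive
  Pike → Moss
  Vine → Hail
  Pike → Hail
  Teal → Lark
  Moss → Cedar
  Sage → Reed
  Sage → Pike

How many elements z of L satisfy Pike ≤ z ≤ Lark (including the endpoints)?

The interval [Pike, Lark] = {Cedar, Lark, Moss, Pike, Teal}, which has 5 elements.

5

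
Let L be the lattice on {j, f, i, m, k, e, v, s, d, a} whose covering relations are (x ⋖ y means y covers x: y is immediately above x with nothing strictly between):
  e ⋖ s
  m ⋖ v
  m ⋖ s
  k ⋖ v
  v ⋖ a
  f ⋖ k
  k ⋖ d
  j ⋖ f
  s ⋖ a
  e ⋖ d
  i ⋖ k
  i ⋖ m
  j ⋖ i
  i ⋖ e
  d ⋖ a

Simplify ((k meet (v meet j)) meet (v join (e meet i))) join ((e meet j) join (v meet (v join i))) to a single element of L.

v

v ∧ j = j
k ∧ j = j
e ∧ i = i
v ∨ i = v
j ∧ v = j
e ∧ j = j
v ∨ i = v
v ∧ v = v
j ∨ v = v
j ∨ v = v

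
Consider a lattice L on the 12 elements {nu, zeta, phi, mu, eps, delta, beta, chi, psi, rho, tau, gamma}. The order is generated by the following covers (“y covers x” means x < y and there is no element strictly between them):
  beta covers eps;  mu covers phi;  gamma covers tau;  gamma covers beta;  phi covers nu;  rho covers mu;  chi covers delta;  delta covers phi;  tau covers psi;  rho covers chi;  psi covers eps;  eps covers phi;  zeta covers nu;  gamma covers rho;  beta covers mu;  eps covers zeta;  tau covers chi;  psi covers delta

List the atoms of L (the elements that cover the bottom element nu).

The atoms are exactly the elements that cover nu: phi, zeta.

phi, zeta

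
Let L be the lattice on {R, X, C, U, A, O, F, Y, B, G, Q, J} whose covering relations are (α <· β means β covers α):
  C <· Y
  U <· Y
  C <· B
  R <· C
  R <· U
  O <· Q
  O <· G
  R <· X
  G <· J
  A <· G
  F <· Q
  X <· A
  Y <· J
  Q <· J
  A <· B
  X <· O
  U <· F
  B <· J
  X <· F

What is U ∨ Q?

Common upper bounds of {U, Q}: J, Q.
The least among these is Q.

Q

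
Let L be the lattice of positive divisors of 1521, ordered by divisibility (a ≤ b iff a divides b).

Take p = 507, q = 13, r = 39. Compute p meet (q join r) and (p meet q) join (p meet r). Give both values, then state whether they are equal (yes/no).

39; 39; yes

q join r = 39, so p meet (q join r) = 507 meet 39 = 39.
p meet q = 13 and p meet r = 39, so (p meet q) join (p meet r) = 13 join 39 = 39.
Equal: yes.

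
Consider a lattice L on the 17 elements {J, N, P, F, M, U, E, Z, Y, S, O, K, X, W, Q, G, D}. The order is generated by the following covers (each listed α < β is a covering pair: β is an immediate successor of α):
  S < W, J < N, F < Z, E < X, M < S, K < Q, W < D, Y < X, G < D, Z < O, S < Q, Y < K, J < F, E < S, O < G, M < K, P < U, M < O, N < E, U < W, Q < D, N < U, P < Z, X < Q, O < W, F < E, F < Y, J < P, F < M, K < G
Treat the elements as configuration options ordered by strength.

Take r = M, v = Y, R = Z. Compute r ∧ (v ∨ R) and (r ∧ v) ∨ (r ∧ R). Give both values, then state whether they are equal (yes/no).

M; F; no

v ∨ R = G, so r ∧ (v ∨ R) = M ∧ G = M.
r ∧ v = F and r ∧ R = F, so (r ∧ v) ∨ (r ∧ R) = F ∨ F = F.
Equal: no.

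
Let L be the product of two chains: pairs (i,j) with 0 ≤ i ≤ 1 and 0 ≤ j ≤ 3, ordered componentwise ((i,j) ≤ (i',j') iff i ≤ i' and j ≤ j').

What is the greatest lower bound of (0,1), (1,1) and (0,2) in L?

Common lower bounds of {(0,1), (1,1), (0,2)}: (0,0), (0,1).
The greatest among these is (0,1).

(0,1)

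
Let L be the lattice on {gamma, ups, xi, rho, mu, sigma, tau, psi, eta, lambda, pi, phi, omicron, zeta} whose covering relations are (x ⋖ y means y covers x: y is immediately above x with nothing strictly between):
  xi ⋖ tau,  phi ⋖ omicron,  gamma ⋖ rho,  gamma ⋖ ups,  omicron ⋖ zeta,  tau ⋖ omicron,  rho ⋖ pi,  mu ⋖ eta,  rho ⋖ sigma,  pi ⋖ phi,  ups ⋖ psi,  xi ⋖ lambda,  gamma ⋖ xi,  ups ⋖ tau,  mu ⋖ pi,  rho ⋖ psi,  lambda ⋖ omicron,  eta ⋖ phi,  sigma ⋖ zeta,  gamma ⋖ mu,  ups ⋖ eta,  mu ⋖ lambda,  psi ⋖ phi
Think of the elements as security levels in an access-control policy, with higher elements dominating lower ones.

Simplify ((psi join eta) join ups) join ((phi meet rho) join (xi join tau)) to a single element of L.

psi ∨ eta = phi
phi ∨ ups = phi
phi ∧ rho = rho
xi ∨ tau = tau
rho ∨ tau = omicron
phi ∨ omicron = omicron

omicron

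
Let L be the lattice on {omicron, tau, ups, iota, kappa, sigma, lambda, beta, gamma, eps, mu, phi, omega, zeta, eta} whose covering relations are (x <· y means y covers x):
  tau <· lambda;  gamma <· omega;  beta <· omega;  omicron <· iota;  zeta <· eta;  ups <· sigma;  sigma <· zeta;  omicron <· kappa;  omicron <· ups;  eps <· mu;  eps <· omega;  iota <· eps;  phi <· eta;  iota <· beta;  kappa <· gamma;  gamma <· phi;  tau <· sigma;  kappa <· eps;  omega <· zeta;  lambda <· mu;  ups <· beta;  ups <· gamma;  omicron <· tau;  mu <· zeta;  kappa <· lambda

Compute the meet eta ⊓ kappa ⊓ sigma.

omicron

Common lower bounds of {eta, kappa, sigma}: omicron.
The greatest among these is omicron.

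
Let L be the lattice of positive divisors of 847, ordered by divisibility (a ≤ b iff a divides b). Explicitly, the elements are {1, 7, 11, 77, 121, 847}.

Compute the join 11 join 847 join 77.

Common upper bounds of {11, 847, 77}: 847.
The least among these is 847.

847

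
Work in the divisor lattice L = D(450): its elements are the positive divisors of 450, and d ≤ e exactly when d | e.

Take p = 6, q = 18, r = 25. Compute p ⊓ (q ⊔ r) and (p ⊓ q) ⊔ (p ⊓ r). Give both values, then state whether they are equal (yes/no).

6; 6; yes

q ⊔ r = 450, so p ⊓ (q ⊔ r) = 6 ⊓ 450 = 6.
p ⊓ q = 6 and p ⊓ r = 1, so (p ⊓ q) ⊔ (p ⊓ r) = 6 ⊔ 1 = 6.
Equal: yes.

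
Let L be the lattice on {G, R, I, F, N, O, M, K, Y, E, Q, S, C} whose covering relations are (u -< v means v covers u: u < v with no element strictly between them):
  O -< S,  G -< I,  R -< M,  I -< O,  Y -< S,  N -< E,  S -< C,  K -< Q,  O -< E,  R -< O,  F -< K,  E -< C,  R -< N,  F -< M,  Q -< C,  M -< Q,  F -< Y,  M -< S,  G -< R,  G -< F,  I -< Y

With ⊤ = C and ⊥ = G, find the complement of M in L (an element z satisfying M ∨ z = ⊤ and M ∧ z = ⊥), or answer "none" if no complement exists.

For every candidate z, either M ∨ z ≠ C or M ∧ z ≠ G; no complement exists.

none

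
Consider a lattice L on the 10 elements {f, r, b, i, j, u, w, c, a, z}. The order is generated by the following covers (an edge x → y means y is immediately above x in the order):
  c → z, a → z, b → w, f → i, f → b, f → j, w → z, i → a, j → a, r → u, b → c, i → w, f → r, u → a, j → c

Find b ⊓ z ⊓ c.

b

Common lower bounds of {b, z, c}: b, f.
The greatest among these is b.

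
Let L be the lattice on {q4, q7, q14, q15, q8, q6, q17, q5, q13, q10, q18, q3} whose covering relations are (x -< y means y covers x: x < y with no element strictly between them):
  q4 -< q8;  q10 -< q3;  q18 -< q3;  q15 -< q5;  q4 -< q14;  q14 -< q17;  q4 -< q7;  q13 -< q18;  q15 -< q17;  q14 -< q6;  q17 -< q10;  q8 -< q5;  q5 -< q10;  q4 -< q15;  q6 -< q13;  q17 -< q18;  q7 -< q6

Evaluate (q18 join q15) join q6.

q18 ∨ q15 = q18
q18 ∨ q6 = q18

q18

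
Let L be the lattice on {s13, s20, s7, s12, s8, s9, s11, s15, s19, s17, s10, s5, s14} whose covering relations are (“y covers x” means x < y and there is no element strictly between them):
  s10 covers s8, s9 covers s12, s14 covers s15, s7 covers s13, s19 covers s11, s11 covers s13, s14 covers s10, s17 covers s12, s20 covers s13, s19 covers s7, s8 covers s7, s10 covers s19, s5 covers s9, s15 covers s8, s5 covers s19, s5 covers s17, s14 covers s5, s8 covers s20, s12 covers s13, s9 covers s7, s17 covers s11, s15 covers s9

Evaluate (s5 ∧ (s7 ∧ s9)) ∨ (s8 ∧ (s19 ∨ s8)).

s7 ∧ s9 = s7
s5 ∧ s7 = s7
s19 ∨ s8 = s10
s8 ∧ s10 = s8
s7 ∨ s8 = s8

s8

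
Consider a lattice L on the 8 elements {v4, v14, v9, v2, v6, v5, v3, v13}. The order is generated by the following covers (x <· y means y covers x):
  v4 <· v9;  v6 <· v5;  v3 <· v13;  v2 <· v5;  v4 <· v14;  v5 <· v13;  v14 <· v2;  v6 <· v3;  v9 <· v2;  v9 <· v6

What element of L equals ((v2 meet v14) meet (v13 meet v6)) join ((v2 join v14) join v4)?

v2 ∧ v14 = v14
v13 ∧ v6 = v6
v14 ∧ v6 = v4
v2 ∨ v14 = v2
v2 ∨ v4 = v2
v4 ∨ v2 = v2

v2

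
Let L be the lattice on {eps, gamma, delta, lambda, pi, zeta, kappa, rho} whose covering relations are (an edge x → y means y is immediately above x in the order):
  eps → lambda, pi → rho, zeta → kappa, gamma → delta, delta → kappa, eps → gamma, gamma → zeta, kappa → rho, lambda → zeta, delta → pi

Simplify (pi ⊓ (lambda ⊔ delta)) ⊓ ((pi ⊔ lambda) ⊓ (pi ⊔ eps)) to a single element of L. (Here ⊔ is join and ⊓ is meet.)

lambda ∨ delta = kappa
pi ∧ kappa = delta
pi ∨ lambda = rho
pi ∨ eps = pi
rho ∧ pi = pi
delta ∧ pi = delta

delta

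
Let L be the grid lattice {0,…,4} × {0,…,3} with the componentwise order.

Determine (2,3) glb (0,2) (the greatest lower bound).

In a product of chains, the meet is componentwise min, giving (0,2).

(0,2)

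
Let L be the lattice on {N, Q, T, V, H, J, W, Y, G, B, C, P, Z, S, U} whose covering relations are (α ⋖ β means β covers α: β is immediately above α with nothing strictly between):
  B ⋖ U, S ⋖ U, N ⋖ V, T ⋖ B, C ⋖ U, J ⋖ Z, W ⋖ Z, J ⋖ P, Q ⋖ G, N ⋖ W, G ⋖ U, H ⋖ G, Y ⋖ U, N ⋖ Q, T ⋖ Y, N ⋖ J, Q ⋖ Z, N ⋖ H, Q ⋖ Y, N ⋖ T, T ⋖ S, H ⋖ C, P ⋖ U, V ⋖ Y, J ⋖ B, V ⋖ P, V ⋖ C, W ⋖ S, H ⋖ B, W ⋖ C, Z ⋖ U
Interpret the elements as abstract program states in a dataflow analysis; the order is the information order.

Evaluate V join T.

V ∨ T = Y

Y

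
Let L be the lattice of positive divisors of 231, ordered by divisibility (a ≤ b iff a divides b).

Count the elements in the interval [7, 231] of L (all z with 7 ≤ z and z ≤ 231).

The interval [7, 231] = {21, 231, 7, 77}, which has 4 elements.

4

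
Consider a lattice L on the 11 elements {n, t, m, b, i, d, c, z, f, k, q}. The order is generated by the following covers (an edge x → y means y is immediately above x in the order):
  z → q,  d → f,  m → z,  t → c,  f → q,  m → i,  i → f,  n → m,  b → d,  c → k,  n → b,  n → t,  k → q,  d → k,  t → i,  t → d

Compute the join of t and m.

Common upper bounds of {t, m}: f, i, q.
The least among these is i.

i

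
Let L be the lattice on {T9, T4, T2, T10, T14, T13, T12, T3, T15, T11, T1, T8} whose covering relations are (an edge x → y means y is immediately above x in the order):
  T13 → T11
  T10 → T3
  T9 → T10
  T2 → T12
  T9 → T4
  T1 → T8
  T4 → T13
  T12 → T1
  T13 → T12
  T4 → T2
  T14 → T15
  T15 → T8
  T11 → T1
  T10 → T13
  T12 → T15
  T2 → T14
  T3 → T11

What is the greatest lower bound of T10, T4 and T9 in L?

T9

Common lower bounds of {T10, T4, T9}: T9.
The greatest among these is T9.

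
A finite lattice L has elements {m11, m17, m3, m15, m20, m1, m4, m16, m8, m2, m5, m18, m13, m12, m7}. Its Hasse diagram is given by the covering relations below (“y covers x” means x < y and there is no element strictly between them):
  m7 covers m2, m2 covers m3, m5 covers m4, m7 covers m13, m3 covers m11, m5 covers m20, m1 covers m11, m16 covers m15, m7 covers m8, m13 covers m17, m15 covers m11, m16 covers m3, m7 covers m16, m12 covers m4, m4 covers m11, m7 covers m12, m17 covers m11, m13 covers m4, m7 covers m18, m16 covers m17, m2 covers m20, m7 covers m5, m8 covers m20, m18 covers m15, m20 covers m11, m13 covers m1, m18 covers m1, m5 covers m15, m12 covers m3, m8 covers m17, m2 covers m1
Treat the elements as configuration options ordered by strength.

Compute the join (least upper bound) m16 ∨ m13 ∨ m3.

m7

Common upper bounds of {m16, m13, m3}: m7.
The least among these is m7.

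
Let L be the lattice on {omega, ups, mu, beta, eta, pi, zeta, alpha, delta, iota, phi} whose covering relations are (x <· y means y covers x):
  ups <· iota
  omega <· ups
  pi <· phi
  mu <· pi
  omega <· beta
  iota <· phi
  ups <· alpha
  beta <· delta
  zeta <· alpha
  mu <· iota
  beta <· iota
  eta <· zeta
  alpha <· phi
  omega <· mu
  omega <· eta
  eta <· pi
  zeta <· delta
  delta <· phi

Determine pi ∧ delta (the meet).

eta

Common lower bounds of {pi, delta}: eta, omega.
The greatest among these is eta.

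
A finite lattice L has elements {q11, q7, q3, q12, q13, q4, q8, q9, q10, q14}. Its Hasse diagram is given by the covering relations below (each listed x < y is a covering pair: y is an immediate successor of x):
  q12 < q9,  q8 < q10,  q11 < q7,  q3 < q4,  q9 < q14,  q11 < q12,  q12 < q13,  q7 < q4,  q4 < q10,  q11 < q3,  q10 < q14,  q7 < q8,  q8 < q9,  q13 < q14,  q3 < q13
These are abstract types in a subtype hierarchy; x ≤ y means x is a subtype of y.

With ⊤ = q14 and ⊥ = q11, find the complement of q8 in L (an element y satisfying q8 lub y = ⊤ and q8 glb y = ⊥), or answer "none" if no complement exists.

Need y with q8 ∨ y = q14 and q8 ∧ y = q11.
Checking each element gives: q13.

q13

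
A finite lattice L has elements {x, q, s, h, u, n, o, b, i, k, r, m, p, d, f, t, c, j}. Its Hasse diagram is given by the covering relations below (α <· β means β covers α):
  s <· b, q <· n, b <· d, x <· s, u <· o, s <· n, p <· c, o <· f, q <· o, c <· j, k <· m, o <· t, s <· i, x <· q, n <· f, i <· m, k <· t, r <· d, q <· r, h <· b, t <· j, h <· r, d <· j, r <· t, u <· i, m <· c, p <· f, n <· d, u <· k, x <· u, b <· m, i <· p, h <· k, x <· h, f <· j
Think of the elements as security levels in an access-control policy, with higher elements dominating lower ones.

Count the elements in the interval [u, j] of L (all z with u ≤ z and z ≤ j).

10

The interval [u, j] = {c, f, i, j, k, m, o, p, t, u}, which has 10 elements.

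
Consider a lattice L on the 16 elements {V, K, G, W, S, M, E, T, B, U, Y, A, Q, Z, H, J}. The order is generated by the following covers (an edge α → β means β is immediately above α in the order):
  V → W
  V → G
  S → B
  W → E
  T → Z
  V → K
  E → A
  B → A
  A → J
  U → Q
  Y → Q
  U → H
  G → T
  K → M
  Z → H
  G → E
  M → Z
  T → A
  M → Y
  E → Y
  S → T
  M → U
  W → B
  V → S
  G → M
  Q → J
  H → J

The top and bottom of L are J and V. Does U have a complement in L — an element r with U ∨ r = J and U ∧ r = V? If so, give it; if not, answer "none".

Need r with U ∨ r = J and U ∧ r = V.
Checking each element gives: B.

B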